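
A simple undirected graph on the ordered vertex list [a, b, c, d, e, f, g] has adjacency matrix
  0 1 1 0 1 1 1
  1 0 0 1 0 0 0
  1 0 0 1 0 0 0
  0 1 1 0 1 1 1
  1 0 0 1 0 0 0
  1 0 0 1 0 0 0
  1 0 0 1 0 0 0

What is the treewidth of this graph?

2

A width-2 tree decomposition is:
Bags: B1 = {a, c, d}  B2 = {a, d, g}  B3 = {a, b, d}  B4 = {a, d, f}  B5 = {a, d, e}
Tree: B1–B2, B2–B3, B3–B4, B4–B5
Each bag holds 3 vertices, so the decomposition has width 2, which upper-bounds the treewidth. The edges a–c–d–g–a form a cycle, so G is not a tree and its treewidth is at least 2. Combining the bounds, tw(G) = 2.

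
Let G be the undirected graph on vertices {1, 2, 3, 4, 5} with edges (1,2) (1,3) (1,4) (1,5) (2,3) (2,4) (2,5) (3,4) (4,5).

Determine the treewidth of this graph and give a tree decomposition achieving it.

Each bag holds 4 vertices, so the decomposition has width 3, which upper-bounds the treewidth. For the lower bound, the 4 vertices {1, 2, 3, 4} are pairwise adjacent, and any tree decomposition puts a clique entirely inside one bag — forcing width ≥ 3. Combining the bounds, tw(G) = 3.

Treewidth 3.
One optimal decomposition is:
Bags: B1 = {1, 2, 3, 4}  B2 = {1, 2, 4, 5}
Tree: B1–B2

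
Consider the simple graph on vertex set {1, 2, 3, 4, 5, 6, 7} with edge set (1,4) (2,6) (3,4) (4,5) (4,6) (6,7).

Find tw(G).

1

A width-1 tree decomposition is:
Bags: B1 = {4, 6}  B2 = {3, 4}  B3 = {4, 5}  B4 = {6, 7}  B5 = {2, 6}  B6 = {1, 4}
Tree: B1–B2, B1–B3, B1–B4, B4–B5, B2–B6
The largest bag has 2 vertices, giving width 1; this decomposition certifies tw(G) ≤ 1. Since G has at least one edge (e.g. 6–4), it is not an edgeless graph, so tw(G) ≥ 1. Combining the bounds, tw(G) = 1.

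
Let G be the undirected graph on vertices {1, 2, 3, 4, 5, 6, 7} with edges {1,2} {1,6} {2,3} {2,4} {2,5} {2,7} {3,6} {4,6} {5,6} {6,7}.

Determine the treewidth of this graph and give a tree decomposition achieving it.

Treewidth 2.
Bags: B1 = {2, 6, 7}  B2 = {2, 4, 6}  B3 = {2, 3, 6}  B4 = {1, 2, 6}  B5 = {2, 5, 6}
Tree: B1–B2, B2–B3, B3–B4, B4–B5

Every bag has size at most 3, so the width is 3 − 1 = 2 and tw(G) ≤ 2. The edges 6–7–2–4–6 form a cycle, so G is not a tree and its treewidth is at least 2. The upper and lower bounds meet at 2, so that is the treewidth.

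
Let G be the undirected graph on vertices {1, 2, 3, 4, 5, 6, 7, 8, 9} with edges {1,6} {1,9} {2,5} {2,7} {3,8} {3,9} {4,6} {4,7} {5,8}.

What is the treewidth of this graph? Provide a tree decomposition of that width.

Each bag holds 3 vertices, so the decomposition has width 2, which upper-bounds the treewidth. The edges 5–2–7–4–6–1–9–3–8–5 form a cycle, so G is not a tree and its treewidth is at least 2. Hence tw(G) = 2 exactly.

Treewidth 2.
One optimal decomposition is:
Bags: B1 = {2, 5, 7}  B2 = {4, 5, 7}  B3 = {4, 5, 6}  B4 = {1, 5, 6}  B5 = {1, 5, 9}  B6 = {3, 5, 9}  B7 = {3, 5, 8}
Tree: B1–B2, B2–B3, B3–B4, B4–B5, B5–B6, B6–B7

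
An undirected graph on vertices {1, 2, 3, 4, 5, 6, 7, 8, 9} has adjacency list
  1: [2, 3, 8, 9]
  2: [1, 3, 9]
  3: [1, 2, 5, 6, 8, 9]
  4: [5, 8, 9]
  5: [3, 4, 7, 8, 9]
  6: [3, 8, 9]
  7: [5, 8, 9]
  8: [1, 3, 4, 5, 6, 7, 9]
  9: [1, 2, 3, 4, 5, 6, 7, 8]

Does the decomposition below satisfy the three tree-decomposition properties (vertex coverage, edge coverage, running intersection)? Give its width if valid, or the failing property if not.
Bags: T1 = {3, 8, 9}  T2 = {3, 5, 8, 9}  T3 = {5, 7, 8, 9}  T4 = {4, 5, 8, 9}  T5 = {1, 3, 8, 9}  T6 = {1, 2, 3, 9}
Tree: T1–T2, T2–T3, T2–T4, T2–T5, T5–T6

A tree decomposition must satisfy three properties: every vertex lies in some bag; for every edge, both endpoints lie together in some bag; and for every vertex, the bags containing it form a connected subtree. Here vertex 6 appears in no bag, so the decomposition is invalid.

No — vertex 6 appears in no bag.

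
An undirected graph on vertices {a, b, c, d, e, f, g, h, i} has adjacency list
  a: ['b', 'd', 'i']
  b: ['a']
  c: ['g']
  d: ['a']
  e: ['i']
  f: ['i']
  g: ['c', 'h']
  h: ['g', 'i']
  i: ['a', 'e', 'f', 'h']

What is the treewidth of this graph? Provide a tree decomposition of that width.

The largest bag has 2 vertices, giving width 1; this decomposition certifies tw(G) ≤ 1. G has an edge, so its treewidth is at least 1. The upper and lower bounds meet at 1, so that is the treewidth.

Treewidth 1.
Bags: B1 = {h, i}  B2 = {g, h}  B3 = {c, g}  B4 = {f, i}  B5 = {a, i}  B6 = {a, d}  B7 = {a, b}  B8 = {e, i}
Tree: B1–B2, B2–B3, B1–B4, B4–B5, B5–B6, B5–B7, B4–B8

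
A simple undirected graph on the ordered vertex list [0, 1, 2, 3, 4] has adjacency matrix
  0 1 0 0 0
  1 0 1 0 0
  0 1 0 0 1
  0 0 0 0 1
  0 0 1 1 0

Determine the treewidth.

1

A width-1 tree decomposition is:
Bags: B1 = {1, 2}  B2 = {2, 4}  B3 = {3, 4}  B4 = {0, 1}
Tree: B1–B2, B2–B3, B1–B4
The largest bag has 2 vertices, giving width 1; this decomposition certifies tw(G) ≤ 1. Any graph with an edge has treewidth ≥ 1, and G has the edge 2–1. Combining the bounds, tw(G) = 1.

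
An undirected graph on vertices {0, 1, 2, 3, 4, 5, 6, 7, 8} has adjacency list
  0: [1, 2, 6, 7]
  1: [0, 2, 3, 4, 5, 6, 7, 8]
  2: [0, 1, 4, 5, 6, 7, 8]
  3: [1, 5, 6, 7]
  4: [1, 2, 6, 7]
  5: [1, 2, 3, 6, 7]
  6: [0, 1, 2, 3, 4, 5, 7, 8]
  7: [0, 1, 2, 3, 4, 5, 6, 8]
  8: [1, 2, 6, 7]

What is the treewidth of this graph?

4

A width-4 tree decomposition is:
Bags: B1 = {1, 2, 5, 6, 7}  B2 = {1, 3, 5, 6, 7}  B3 = {1, 2, 4, 6, 7}  B4 = {0, 1, 2, 6, 7}  B5 = {1, 2, 6, 7, 8}
Tree: B1–B2, B1–B3, B3–B4, B1–B5
Every bag has size at most 5, so the width is 5 − 1 = 4 and tw(G) ≤ 4. Conversely, {0, 1, 2, 6, 7} is a clique of size 5, and the vertices of any clique must share a bag in every tree decomposition; so some bag has ≥ 5 vertices and tw(G) ≥ 4. Hence tw(G) = 4 exactly.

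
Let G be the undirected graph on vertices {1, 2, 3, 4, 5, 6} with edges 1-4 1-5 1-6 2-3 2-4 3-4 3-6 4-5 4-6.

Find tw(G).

2

A width-2 tree decomposition is:
Bags: B1 = {1, 4, 6}  B2 = {3, 4, 6}  B3 = {1, 4, 5}  B4 = {2, 3, 4}
Tree: B1–B2, B1–B3, B2–B4
The largest bag has 3 vertices, giving width 2; this decomposition certifies tw(G) ≤ 2. For the lower bound, the 3 vertices {1, 4, 5} are pairwise adjacent, and any tree decomposition puts a clique entirely inside one bag — forcing width ≥ 2. Therefore the treewidth is 2.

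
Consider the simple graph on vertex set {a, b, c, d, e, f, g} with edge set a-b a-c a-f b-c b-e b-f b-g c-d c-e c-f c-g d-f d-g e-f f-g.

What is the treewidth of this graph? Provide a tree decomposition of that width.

The largest bag has 4 vertices, giving width 3; this decomposition certifies tw(G) ≤ 3. Conversely, {c, d, f, g} is a clique of size 4, and the vertices of any clique must share a bag in every tree decomposition; so some bag has ≥ 4 vertices and tw(G) ≥ 3. The upper and lower bounds meet at 3, so that is the treewidth.

Treewidth 3.
One such decomposition:
Bags: B1 = {b, c, f, g}  B2 = {a, b, c, f}  B3 = {c, d, f, g}  B4 = {b, c, e, f}
Tree: B1–B2, B1–B3, B1–B4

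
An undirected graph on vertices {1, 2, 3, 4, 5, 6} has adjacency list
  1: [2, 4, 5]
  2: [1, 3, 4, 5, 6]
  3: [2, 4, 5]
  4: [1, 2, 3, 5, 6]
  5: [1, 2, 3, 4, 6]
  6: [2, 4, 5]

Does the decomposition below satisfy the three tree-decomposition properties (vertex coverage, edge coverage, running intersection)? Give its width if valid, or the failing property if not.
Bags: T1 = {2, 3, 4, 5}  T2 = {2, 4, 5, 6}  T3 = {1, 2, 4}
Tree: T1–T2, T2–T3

A tree decomposition must satisfy three properties: every vertex lies in some bag; for every edge, both endpoints lie together in some bag; and for every vertex, the bags containing it form a connected subtree. Here edge (5,1) lies in no bag, so the decomposition is invalid.

No — edge (5,1) lies in no bag.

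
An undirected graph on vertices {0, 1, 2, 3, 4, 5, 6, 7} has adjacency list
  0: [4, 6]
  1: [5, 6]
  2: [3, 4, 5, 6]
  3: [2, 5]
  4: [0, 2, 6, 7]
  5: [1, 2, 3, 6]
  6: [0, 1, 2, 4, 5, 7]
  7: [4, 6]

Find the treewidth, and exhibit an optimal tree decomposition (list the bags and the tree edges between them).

Every bag has size at most 3, so the width is 3 − 1 = 2 and tw(G) ≤ 2. Conversely, {2, 3, 5} is a clique of size 3, and the vertices of any clique must share a bag in every tree decomposition; so some bag has ≥ 3 vertices and tw(G) ≥ 2. Therefore the treewidth is 2.

Treewidth 2.
Bags: B1 = {2, 4, 6}  B2 = {0, 4, 6}  B3 = {2, 5, 6}  B4 = {1, 5, 6}  B5 = {4, 6, 7}  B6 = {2, 3, 5}
Tree: B1–B2, B1–B3, B3–B4, B2–B5, B3–B6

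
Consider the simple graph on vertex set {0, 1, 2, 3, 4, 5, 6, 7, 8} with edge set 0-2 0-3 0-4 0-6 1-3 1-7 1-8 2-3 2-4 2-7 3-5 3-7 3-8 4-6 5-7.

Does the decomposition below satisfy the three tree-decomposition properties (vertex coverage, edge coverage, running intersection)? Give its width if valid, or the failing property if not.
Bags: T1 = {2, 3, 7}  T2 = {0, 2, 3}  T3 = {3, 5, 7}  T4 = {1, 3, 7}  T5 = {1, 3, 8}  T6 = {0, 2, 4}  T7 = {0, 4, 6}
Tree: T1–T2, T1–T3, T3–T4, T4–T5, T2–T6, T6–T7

Yes; width 2.

Checking the three conditions: (i) the bags cover all of {0, 1, 2, 3, 4, 5, 6, 7, 8}; (ii) for each edge, some bag contains both endpoints; (iii) the bags containing any fixed vertex form a subtree. All hold, so the decomposition is valid with width 3 − 1 = 2.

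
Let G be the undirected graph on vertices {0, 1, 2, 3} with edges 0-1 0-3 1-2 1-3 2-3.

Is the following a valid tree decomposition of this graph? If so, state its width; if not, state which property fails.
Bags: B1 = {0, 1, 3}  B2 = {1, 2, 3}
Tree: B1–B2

Checking the three conditions: (i) the bags cover all of {0, 1, 2, 3}; (ii) for each edge, some bag contains both endpoints; (iii) the bags containing any fixed vertex form a subtree. All hold, so the decomposition is valid with width 3 − 1 = 2.

Yes; width 2.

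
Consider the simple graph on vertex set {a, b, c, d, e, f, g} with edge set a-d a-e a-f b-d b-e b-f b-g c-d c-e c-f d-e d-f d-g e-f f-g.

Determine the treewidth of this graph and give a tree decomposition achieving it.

Each bag holds 4 vertices, so the decomposition has width 3, which upper-bounds the treewidth. For the lower bound, the 4 vertices {b, d, f, g} are pairwise adjacent, and any tree decomposition puts a clique entirely inside one bag — forcing width ≥ 3. Combining the bounds, tw(G) = 3.

Treewidth 3.
One such decomposition:
Bags: B1 = {b, d, e, f}  B2 = {c, d, e, f}  B3 = {b, d, f, g}  B4 = {a, d, e, f}
Tree: B1–B2, B1–B3, B2–B4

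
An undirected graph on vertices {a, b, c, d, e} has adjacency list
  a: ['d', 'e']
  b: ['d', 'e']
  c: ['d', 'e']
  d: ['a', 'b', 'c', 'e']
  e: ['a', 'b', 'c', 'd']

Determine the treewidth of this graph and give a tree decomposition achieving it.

Treewidth 2.
One such decomposition:
Bags: B1 = {c, d, e}  B2 = {a, d, e}  B3 = {b, d, e}
Tree: B1–B2, B2–B3

The largest bag has 3 vertices, giving width 2; this decomposition certifies tw(G) ≤ 2. For the lower bound, the 3 vertices {c, d, e} are pairwise adjacent, and any tree decomposition puts a clique entirely inside one bag — forcing width ≥ 2. Therefore the treewidth is 2.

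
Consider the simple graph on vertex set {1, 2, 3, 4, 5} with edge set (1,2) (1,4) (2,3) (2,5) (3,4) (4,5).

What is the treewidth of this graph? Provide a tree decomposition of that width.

Treewidth 2.
One optimal decomposition is:
Bags: B1 = {2, 4, 5}  B2 = {1, 2, 4}  B3 = {2, 3, 4}
Tree: B1–B2, B2–B3

The largest bag has 3 vertices, giving width 2; this decomposition certifies tw(G) ≤ 2. The edges 2–5–4–1–2 form a cycle, so G is not a tree and its treewidth is at least 2. The upper and lower bounds meet at 2, so that is the treewidth.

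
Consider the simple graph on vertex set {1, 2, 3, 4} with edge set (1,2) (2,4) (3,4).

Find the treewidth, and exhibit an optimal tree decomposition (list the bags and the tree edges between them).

Treewidth 1.
One optimal decomposition is:
Bags: B1 = {2, 4}  B2 = {3, 4}  B3 = {1, 2}
Tree: B1–B2, B1–B3

Every bag has size at most 2, so the width is 2 − 1 = 1 and tw(G) ≤ 1. Since G has at least one edge (e.g. 4–2), it is not an edgeless graph, so tw(G) ≥ 1. Combining the bounds, tw(G) = 1.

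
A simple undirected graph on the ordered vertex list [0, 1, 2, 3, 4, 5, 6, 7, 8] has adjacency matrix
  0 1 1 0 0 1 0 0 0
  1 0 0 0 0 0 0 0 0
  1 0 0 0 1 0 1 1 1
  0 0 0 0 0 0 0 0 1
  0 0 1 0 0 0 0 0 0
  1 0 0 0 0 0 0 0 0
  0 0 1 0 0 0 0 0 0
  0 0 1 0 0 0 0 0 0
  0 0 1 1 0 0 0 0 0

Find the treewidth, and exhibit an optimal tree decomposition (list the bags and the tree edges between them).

Every bag has size at most 2, so the width is 2 − 1 = 1 and tw(G) ≤ 1. Any graph with an edge has treewidth ≥ 1, and G has the edge 3–8. Combining the bounds, tw(G) = 1.

Treewidth 1.
One such decomposition:
Bags: B1 = {3, 8}  B2 = {2, 8}  B3 = {0, 2}  B4 = {0, 1}  B5 = {2, 6}  B6 = {0, 5}  B7 = {2, 7}  B8 = {2, 4}
Tree: B1–B2, B2–B3, B3–B4, B3–B5, B4–B6, B3–B7, B2–B8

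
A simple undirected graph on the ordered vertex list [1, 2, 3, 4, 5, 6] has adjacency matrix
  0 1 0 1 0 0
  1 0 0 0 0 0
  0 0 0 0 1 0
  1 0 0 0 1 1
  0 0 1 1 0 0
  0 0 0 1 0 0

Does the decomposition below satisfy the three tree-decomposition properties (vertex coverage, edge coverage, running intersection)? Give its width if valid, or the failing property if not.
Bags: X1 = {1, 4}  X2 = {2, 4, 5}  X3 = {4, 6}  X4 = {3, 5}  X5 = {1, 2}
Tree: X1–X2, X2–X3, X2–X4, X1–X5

No — bags containing vertex 2 are not connected in the tree.

A tree decomposition must satisfy three properties: every vertex lies in some bag; for every edge, both endpoints lie together in some bag; and for every vertex, the bags containing it form a connected subtree. Here bags containing vertex 2 are not connected in the tree, so the decomposition is invalid.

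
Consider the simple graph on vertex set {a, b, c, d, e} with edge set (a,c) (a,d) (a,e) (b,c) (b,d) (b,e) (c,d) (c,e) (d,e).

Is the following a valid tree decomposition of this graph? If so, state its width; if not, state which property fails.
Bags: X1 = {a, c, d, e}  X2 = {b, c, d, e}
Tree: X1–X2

Checking the three conditions: (i) the bags cover all of {a, b, c, d, e}; (ii) for each edge, some bag contains both endpoints; (iii) the bags containing any fixed vertex form a subtree. All hold, so the decomposition is valid with width 4 − 1 = 3.

Yes; width 3.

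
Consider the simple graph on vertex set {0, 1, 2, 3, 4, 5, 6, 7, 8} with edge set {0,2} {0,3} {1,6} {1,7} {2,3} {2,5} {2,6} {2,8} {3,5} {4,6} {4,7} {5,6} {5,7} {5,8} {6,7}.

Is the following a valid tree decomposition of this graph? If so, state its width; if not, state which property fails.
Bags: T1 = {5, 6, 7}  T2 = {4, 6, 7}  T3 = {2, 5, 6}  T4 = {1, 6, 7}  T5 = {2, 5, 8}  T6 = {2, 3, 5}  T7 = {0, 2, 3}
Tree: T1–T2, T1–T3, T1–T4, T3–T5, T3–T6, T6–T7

Vertex coverage: the bags together contain {0, 1, 2, 3, 4, 5, 6, 7, 8}, the full vertex set. Edge coverage: each edge of G has both endpoints in at least one bag. Running intersection: for every vertex, the bags containing it form a connected subtree. All three properties hold, so this is a valid tree decomposition of width max|bag| − 1 = 2, and hence tw(G) ≤ 2.

Yes; width 2.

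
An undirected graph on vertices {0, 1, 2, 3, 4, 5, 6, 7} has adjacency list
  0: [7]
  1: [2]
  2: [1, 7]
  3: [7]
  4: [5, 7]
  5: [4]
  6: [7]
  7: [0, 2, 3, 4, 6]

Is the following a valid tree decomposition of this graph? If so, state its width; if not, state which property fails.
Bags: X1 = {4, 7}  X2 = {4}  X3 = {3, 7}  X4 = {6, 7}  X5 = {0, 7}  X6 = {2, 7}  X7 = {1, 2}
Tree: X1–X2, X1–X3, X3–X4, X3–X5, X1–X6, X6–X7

A tree decomposition must satisfy three properties: every vertex lies in some bag; for every edge, both endpoints lie together in some bag; and for every vertex, the bags containing it form a connected subtree. Here vertex 5 appears in no bag, so the decomposition is invalid.

No — vertex 5 appears in no bag.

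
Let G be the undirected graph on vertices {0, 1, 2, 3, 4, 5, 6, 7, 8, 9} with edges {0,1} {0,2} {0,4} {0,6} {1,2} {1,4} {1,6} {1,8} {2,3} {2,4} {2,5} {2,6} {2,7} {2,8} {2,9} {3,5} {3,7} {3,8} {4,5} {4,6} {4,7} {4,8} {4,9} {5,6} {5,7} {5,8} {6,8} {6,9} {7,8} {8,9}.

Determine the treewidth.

A width-4 tree decomposition is:
Bags: B1 = {1, 2, 4, 6, 8}  B2 = {0, 1, 2, 4, 6}  B3 = {2, 4, 6, 8, 9}  B4 = {2, 4, 5, 6, 8}  B5 = {2, 4, 5, 7, 8}  B6 = {2, 3, 5, 7, 8}
Tree: B1–B2, B1–B3, B3–B4, B4–B5, B5–B6
Each bag holds 5 vertices, so the decomposition has width 4, which upper-bounds the treewidth. For the lower bound, the 5 vertices {2, 3, 5, 7, 8} are pairwise adjacent, and any tree decomposition puts a clique entirely inside one bag — forcing width ≥ 4. Therefore the treewidth is 4.

4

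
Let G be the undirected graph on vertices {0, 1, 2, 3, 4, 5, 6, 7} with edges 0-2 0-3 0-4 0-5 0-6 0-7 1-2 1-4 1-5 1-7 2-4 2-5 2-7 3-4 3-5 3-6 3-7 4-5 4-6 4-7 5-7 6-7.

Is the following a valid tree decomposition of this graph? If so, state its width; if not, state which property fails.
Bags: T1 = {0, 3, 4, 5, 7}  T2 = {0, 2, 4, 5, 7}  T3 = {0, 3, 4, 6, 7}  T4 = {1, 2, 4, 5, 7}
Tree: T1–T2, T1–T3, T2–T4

Checking the three conditions: (i) the bags cover all of {0, 1, 2, 3, 4, 5, 6, 7}; (ii) for each edge, some bag contains both endpoints; (iii) the bags containing any fixed vertex form a subtree. All hold, so the decomposition is valid with width 5 − 1 = 4.

Yes; width 4.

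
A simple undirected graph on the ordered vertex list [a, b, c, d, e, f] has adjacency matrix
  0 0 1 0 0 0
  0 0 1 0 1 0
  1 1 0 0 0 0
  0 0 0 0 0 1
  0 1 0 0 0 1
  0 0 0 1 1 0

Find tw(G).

A width-1 tree decomposition is:
Bags: B1 = {d, f}  B2 = {e, f}  B3 = {b, e}  B4 = {b, c}  B5 = {a, c}
Tree: B1–B2, B2–B3, B3–B4, B4–B5
Each bag holds 2 vertices, so the decomposition has width 1, which upper-bounds the treewidth. Any graph with an edge has treewidth ≥ 1, and G has the edge d–f. Therefore the treewidth is 1.

1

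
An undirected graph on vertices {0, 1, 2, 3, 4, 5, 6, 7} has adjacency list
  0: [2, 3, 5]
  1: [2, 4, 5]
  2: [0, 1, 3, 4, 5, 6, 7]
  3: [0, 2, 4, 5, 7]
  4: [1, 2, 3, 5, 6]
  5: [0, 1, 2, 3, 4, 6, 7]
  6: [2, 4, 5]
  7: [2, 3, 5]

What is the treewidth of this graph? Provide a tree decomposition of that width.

Every bag has size at most 4, so the width is 4 − 1 = 3 and tw(G) ≤ 3. For the lower bound, the 4 vertices {1, 2, 4, 5} are pairwise adjacent, and any tree decomposition puts a clique entirely inside one bag — forcing width ≥ 3. The upper and lower bounds meet at 3, so that is the treewidth.

Treewidth 3.
Bags: B1 = {1, 2, 4, 5}  B2 = {2, 3, 4, 5}  B3 = {2, 4, 5, 6}  B4 = {0, 2, 3, 5}  B5 = {2, 3, 5, 7}
Tree: B1–B2, B2–B3, B2–B4, B2–B5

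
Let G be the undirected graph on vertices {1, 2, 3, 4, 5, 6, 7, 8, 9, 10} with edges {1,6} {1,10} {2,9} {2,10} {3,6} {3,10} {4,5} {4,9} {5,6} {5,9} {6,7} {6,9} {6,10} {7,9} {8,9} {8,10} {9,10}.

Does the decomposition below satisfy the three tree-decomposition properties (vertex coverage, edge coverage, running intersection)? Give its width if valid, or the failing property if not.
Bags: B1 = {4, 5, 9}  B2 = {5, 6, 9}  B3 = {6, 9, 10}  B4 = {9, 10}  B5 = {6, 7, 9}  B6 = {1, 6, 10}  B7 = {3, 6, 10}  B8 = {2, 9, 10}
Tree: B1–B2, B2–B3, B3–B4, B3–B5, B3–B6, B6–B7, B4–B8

No — vertex 8 appears in no bag.

A tree decomposition must satisfy three properties: every vertex lies in some bag; for every edge, both endpoints lie together in some bag; and for every vertex, the bags containing it form a connected subtree. Here vertex 8 appears in no bag, so the decomposition is invalid.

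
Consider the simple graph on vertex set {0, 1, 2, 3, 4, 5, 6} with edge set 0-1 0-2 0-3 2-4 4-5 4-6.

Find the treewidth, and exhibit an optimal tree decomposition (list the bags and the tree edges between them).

Every bag has size at most 2, so the width is 2 − 1 = 1 and tw(G) ≤ 1. Since G has at least one edge (e.g. 0–2), it is not an edgeless graph, so tw(G) ≥ 1. Combining the bounds, tw(G) = 1.

Treewidth 1.
One optimal decomposition is:
Bags: B1 = {0, 2}  B2 = {0, 1}  B3 = {2, 4}  B4 = {0, 3}  B5 = {4, 6}  B6 = {4, 5}
Tree: B1–B2, B1–B3, B1–B4, B3–B5, B3–B6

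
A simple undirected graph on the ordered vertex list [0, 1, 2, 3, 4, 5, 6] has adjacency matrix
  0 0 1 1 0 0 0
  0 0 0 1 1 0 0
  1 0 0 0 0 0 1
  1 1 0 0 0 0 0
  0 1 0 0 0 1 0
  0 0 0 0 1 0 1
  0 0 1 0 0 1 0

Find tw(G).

2

A width-2 tree decomposition is:
Bags: B1 = {1, 4, 5}  B2 = {1, 5, 6}  B3 = {1, 2, 6}  B4 = {0, 1, 2}  B5 = {0, 1, 3}
Tree: B1–B2, B2–B3, B3–B4, B4–B5
Every bag has size at most 3, so the width is 3 − 1 = 2 and tw(G) ≤ 2. Since 1–4–5–6–2–0–3–1 is a cycle in G, G is not acyclic. Forests are exactly the graphs of treewidth ≤ 1, so tw(G) ≥ 2. Combining the bounds, tw(G) = 2.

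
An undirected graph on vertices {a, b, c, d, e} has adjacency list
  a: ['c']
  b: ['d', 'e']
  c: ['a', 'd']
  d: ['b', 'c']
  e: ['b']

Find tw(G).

1

A width-1 tree decomposition is:
Bags: B1 = {b, e}  B2 = {b, d}  B3 = {c, d}  B4 = {a, c}
Tree: B1–B2, B2–B3, B3–B4
Each bag holds 2 vertices, so the decomposition has width 1, which upper-bounds the treewidth. Any graph with an edge has treewidth ≥ 1, and G has the edge e–b. Therefore the treewidth is 1.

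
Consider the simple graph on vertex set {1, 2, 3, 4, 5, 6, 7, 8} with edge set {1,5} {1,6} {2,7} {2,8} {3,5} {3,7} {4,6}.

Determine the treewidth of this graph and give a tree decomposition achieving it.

Treewidth 1.
One optimal decomposition is:
Bags: B1 = {2, 8}  B2 = {2, 7}  B3 = {3, 7}  B4 = {3, 5}  B5 = {1, 5}  B6 = {1, 6}  B7 = {4, 6}
Tree: B1–B2, B2–B3, B3–B4, B4–B5, B5–B6, B6–B7

The largest bag has 2 vertices, giving width 1; this decomposition certifies tw(G) ≤ 1. Since G has at least one edge (e.g. 8–2), it is not an edgeless graph, so tw(G) ≥ 1. Therefore the treewidth is 1.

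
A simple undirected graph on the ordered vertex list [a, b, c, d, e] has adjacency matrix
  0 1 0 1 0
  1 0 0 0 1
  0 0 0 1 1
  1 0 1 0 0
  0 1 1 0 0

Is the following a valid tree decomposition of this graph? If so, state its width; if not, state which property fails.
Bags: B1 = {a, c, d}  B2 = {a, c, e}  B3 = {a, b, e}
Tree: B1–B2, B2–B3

Vertex coverage: the bags together contain {a, b, c, d, e}, the full vertex set. Edge coverage: each edge of G has both endpoints in at least one bag. Running intersection: for every vertex, the bags containing it form a connected subtree. All three properties hold, so this is a valid tree decomposition of width max|bag| − 1 = 2, and hence tw(G) ≤ 2.

Yes; width 2.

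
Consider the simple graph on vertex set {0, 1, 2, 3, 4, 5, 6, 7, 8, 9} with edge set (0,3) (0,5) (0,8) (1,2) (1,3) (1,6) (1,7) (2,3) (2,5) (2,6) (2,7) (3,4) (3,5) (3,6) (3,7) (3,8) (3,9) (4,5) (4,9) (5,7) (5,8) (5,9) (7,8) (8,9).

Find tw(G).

A width-3 tree decomposition is:
Bags: B1 = {3, 5, 7, 8}  B2 = {2, 3, 5, 7}  B3 = {0, 3, 5, 8}  B4 = {1, 2, 3, 7}  B5 = {3, 5, 8, 9}  B6 = {3, 4, 5, 9}  B7 = {1, 2, 3, 6}
Tree: B1–B2, B1–B3, B2–B4, B1–B5, B5–B6, B4–B7
Each bag holds 4 vertices, so the decomposition has width 3, which upper-bounds the treewidth. Conversely, {1, 2, 3, 6} is a clique of size 4, and the vertices of any clique must share a bag in every tree decomposition; so some bag has ≥ 4 vertices and tw(G) ≥ 3. The upper and lower bounds meet at 3, so that is the treewidth.

3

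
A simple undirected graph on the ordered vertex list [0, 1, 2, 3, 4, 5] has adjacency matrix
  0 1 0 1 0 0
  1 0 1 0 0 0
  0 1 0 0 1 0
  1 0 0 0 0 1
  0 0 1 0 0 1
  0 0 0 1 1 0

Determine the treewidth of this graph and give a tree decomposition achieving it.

Treewidth 2.
One such decomposition:
Bags: B1 = {3, 4, 5}  B2 = {2, 3, 4}  B3 = {1, 2, 3}  B4 = {0, 1, 3}
Tree: B1–B2, B2–B3, B3–B4

Each bag holds 3 vertices, so the decomposition has width 2, which upper-bounds the treewidth. The edges 3–5–4–2–1–0–3 form a cycle, so G is not a tree and its treewidth is at least 2. Combining the bounds, tw(G) = 2.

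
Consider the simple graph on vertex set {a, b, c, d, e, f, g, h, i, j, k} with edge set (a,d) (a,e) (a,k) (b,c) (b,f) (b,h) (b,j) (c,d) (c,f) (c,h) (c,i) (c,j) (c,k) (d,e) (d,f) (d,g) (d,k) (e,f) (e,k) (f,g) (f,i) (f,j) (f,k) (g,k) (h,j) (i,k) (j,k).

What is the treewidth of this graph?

3

A width-3 tree decomposition is:
Bags: B1 = {c, d, f, k}  B2 = {c, f, j, k}  B3 = {c, f, i, k}  B4 = {b, c, f, j}  B5 = {d, e, f, k}  B6 = {d, f, g, k}  B7 = {a, d, e, k}  B8 = {b, c, h, j}
Tree: B1–B2, B2–B3, B2–B4, B1–B5, B1–B6, B5–B7, B4–B8
Every bag has size at most 4, so the width is 4 − 1 = 3 and tw(G) ≤ 3. Conversely, {a, d, e, k} is a clique of size 4, and the vertices of any clique must share a bag in every tree decomposition; so some bag has ≥ 4 vertices and tw(G) ≥ 3. Hence tw(G) = 3 exactly.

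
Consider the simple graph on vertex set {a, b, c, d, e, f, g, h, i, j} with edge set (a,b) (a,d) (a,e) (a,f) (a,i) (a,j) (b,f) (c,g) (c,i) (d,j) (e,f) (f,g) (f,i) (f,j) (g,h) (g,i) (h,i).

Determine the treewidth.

A width-2 tree decomposition is:
Bags: B1 = {a, f, i}  B2 = {f, g, i}  B3 = {c, g, i}  B4 = {a, f, j}  B5 = {a, b, f}  B6 = {a, d, j}  B7 = {a, e, f}  B8 = {g, h, i}
Tree: B1–B2, B2–B3, B1–B4, B1–B5, B4–B6, B1–B7, B3–B8
Each bag holds 3 vertices, so the decomposition has width 2, which upper-bounds the treewidth. For the lower bound, the 3 vertices {a, d, j} are pairwise adjacent, and any tree decomposition puts a clique entirely inside one bag — forcing width ≥ 2. Therefore the treewidth is 2.

2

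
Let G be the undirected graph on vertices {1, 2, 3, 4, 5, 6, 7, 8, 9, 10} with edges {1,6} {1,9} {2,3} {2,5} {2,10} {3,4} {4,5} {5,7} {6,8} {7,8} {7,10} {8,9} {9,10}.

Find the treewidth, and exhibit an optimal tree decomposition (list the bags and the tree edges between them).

Each bag holds 3 vertices, so the decomposition has width 2, which upper-bounds the treewidth. Since 3–4–5–2–3 is a cycle in G, G is not acyclic. Forests are exactly the graphs of treewidth ≤ 1, so tw(G) ≥ 2. Therefore the treewidth is 2.

Treewidth 2.
One such decomposition:
Bags: B1 = {2, 3, 4}  B2 = {2, 4, 5}  B3 = {2, 5, 10}  B4 = {5, 7, 10}  B5 = {7, 9, 10}  B6 = {7, 8, 9}  B7 = {1, 8, 9}  B8 = {1, 6, 8}
Tree: B1–B2, B2–B3, B3–B4, B4–B5, B5–B6, B6–B7, B7–B8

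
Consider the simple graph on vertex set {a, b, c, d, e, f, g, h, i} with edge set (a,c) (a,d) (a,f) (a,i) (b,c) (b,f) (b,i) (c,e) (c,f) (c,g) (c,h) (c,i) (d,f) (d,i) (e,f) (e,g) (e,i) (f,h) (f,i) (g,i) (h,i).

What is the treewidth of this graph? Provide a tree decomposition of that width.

The largest bag has 4 vertices, giving width 3; this decomposition certifies tw(G) ≤ 3. For the lower bound, the 4 vertices {c, e, g, i} are pairwise adjacent, and any tree decomposition puts a clique entirely inside one bag — forcing width ≥ 3. Hence tw(G) = 3 exactly.

Treewidth 3.
Bags: B1 = {a, c, f, i}  B2 = {b, c, f, i}  B3 = {c, e, f, i}  B4 = {c, e, g, i}  B5 = {c, f, h, i}  B6 = {a, d, f, i}
Tree: B1–B2, B2–B3, B3–B4, B1–B5, B1–B6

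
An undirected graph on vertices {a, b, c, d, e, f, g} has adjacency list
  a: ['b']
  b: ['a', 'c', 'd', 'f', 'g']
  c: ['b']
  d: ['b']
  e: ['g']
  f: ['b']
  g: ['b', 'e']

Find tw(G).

A width-1 tree decomposition is:
Bags: B1 = {b, g}  B2 = {b, d}  B3 = {b, c}  B4 = {b, f}  B5 = {e, g}  B6 = {a, b}
Tree: B1–B2, B1–B3, B3–B4, B1–B5, B1–B6
The largest bag has 2 vertices, giving width 1; this decomposition certifies tw(G) ≤ 1. Since G has at least one edge (e.g. b–g), it is not an edgeless graph, so tw(G) ≥ 1. Hence tw(G) = 1 exactly.

1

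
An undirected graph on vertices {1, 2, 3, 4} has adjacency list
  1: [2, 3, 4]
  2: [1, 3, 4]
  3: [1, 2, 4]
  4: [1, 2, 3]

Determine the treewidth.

A width-3 tree decomposition is:
Bags: B1 = {1, 2, 3, 4}
Tree: (single bag)
With just one bag of size 4, the width is 4 − 1 = 3, so tw(G) ≤ 3. Conversely, {1, 2, 3, 4} is a clique of size 4, and the vertices of any clique must share a bag in every tree decomposition; so some bag has ≥ 4 vertices and tw(G) ≥ 3. Hence tw(G) = 3 exactly.

3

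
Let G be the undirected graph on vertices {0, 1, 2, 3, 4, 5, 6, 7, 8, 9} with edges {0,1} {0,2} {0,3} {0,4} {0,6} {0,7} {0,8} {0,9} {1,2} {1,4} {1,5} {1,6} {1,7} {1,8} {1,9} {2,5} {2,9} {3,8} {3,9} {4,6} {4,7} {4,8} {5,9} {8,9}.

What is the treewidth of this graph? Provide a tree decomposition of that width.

Every bag has size at most 4, so the width is 4 − 1 = 3 and tw(G) ≤ 3. For the lower bound, the 4 vertices {0, 1, 8, 9} are pairwise adjacent, and any tree decomposition puts a clique entirely inside one bag — forcing width ≥ 3. The upper and lower bounds meet at 3, so that is the treewidth.

Treewidth 3.
One such decomposition:
Bags: B1 = {0, 1, 8, 9}  B2 = {0, 1, 4, 8}  B3 = {0, 1, 2, 9}  B4 = {0, 1, 4, 6}  B5 = {0, 1, 4, 7}  B6 = {1, 2, 5, 9}  B7 = {0, 3, 8, 9}
Tree: B1–B2, B1–B3, B2–B4, B2–B5, B3–B6, B1–B7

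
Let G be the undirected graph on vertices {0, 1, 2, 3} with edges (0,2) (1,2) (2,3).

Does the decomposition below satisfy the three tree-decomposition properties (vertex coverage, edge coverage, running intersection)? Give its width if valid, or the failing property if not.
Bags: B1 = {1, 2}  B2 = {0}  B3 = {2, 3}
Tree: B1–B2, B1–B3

No — edge (2,0) lies in no bag.

A tree decomposition must satisfy three properties: every vertex lies in some bag; for every edge, both endpoints lie together in some bag; and for every vertex, the bags containing it form a connected subtree. Here edge (2,0) lies in no bag, so the decomposition is invalid.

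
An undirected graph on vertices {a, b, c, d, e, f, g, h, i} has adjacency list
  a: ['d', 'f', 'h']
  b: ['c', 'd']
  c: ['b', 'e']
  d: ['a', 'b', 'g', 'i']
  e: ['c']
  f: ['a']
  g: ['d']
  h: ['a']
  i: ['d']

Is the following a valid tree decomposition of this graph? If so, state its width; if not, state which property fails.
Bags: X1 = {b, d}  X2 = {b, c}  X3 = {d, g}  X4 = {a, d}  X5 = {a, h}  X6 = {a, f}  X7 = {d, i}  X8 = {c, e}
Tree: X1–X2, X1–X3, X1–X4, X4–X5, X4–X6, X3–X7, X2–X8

Checking the three conditions: (i) the bags cover all of {a, b, c, d, e, f, g, h, i}; (ii) for each edge, some bag contains both endpoints; (iii) the bags containing any fixed vertex form a subtree. All hold, so the decomposition is valid with width 2 − 1 = 1.

Yes; width 1.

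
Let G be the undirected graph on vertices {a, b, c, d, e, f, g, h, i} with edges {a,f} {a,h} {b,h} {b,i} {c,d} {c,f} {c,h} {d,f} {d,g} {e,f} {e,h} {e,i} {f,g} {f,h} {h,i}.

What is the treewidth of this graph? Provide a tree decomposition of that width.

Treewidth 2.
One such decomposition:
Bags: B1 = {c, d, f}  B2 = {c, f, h}  B3 = {e, f, h}  B4 = {d, f, g}  B5 = {e, h, i}  B6 = {a, f, h}  B7 = {b, h, i}
Tree: B1–B2, B2–B3, B1–B4, B3–B5, B2–B6, B5–B7

Each bag holds 3 vertices, so the decomposition has width 2, which upper-bounds the treewidth. For the lower bound, the 3 vertices {d, f, g} are pairwise adjacent, and any tree decomposition puts a clique entirely inside one bag — forcing width ≥ 2. The upper and lower bounds meet at 2, so that is the treewidth.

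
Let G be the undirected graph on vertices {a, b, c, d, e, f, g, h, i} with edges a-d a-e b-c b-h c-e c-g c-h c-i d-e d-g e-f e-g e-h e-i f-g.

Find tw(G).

2

A width-2 tree decomposition is:
Bags: B1 = {c, e, h}  B2 = {c, e, g}  B3 = {e, f, g}  B4 = {d, e, g}  B5 = {c, e, i}  B6 = {a, d, e}  B7 = {b, c, h}
Tree: B1–B2, B2–B3, B2–B4, B1–B5, B4–B6, B1–B7
The largest bag has 3 vertices, giving width 2; this decomposition certifies tw(G) ≤ 2. For the lower bound, the 3 vertices {d, e, g} are pairwise adjacent, and any tree decomposition puts a clique entirely inside one bag — forcing width ≥ 2. The upper and lower bounds meet at 2, so that is the treewidth.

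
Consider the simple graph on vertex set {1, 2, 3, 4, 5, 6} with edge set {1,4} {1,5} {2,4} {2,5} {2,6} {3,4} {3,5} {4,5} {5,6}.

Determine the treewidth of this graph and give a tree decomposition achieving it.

Treewidth 2.
One optimal decomposition is:
Bags: B1 = {2, 4, 5}  B2 = {3, 4, 5}  B3 = {1, 4, 5}  B4 = {2, 5, 6}
Tree: B1–B2, B2–B3, B1–B4

The largest bag has 3 vertices, giving width 2; this decomposition certifies tw(G) ≤ 2. Conversely, {1, 4, 5} is a clique of size 3, and the vertices of any clique must share a bag in every tree decomposition; so some bag has ≥ 3 vertices and tw(G) ≥ 2. Hence tw(G) = 2 exactly.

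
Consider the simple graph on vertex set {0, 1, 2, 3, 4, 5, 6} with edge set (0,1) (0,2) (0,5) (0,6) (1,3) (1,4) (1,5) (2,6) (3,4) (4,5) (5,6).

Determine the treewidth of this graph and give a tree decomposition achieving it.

The largest bag has 3 vertices, giving width 2; this decomposition certifies tw(G) ≤ 2. For the lower bound, the 3 vertices {0, 2, 6} are pairwise adjacent, and any tree decomposition puts a clique entirely inside one bag — forcing width ≥ 2. The upper and lower bounds meet at 2, so that is the treewidth.

Treewidth 2.
One optimal decomposition is:
Bags: B1 = {0, 1, 5}  B2 = {1, 4, 5}  B3 = {0, 5, 6}  B4 = {0, 2, 6}  B5 = {1, 3, 4}
Tree: B1–B2, B1–B3, B3–B4, B2–B5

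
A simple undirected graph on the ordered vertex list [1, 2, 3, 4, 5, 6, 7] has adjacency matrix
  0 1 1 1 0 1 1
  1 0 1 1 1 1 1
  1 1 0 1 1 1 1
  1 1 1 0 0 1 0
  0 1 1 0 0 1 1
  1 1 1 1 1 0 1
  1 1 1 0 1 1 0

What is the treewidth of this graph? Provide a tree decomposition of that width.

Treewidth 4.
One such decomposition:
Bags: B1 = {1, 2, 3, 6, 7}  B2 = {2, 3, 5, 6, 7}  B3 = {1, 2, 3, 4, 6}
Tree: B1–B2, B1–B3

Each bag holds 5 vertices, so the decomposition has width 4, which upper-bounds the treewidth. Conversely, {1, 2, 3, 4, 6} is a clique of size 5, and the vertices of any clique must share a bag in every tree decomposition; so some bag has ≥ 5 vertices and tw(G) ≥ 4. The upper and lower bounds meet at 4, so that is the treewidth.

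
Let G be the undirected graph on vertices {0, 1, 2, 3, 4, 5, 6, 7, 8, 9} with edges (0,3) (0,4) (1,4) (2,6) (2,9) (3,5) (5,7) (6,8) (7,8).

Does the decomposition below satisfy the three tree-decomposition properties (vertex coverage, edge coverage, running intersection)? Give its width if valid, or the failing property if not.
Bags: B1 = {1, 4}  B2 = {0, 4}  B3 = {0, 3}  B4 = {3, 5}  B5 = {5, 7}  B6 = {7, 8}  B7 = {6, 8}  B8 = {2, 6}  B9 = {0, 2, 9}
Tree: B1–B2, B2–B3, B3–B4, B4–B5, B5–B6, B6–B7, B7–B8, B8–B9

No — bags containing vertex 0 are not connected in the tree.

A tree decomposition must satisfy three properties: every vertex lies in some bag; for every edge, both endpoints lie together in some bag; and for every vertex, the bags containing it form a connected subtree. Here bags containing vertex 0 are not connected in the tree, so the decomposition is invalid.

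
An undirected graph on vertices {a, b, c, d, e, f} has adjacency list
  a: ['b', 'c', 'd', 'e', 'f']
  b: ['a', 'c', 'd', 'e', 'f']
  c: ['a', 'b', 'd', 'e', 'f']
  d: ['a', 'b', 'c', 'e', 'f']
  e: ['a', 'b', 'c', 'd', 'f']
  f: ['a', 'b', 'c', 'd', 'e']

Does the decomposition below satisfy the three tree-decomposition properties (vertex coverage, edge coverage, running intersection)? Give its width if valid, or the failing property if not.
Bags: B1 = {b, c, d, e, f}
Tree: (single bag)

No — vertex a appears in no bag.

A tree decomposition must satisfy three properties: every vertex lies in some bag; for every edge, both endpoints lie together in some bag; and for every vertex, the bags containing it form a connected subtree. Here vertex a appears in no bag, so the decomposition is invalid.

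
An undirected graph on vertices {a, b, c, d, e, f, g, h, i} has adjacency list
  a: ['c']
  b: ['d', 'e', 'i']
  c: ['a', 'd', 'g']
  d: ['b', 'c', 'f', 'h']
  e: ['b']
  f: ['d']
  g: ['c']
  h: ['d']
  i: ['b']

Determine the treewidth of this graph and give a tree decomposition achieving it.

Each bag holds 2 vertices, so the decomposition has width 1, which upper-bounds the treewidth. G has an edge, so its treewidth is at least 1. Combining the bounds, tw(G) = 1.

Treewidth 1.
One optimal decomposition is:
Bags: B1 = {c, d}  B2 = {b, d}  B3 = {d, f}  B4 = {a, c}  B5 = {c, g}  B6 = {b, i}  B7 = {d, h}  B8 = {b, e}
Tree: B1–B2, B1–B3, B1–B4, B4–B5, B2–B6, B3–B7, B6–B8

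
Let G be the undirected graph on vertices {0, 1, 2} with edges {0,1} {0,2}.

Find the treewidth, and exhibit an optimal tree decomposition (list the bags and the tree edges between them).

Treewidth 1.
One optimal decomposition is:
Bags: B1 = {0, 2}  B2 = {0, 1}
Tree: B1–B2

Every bag has size at most 2, so the width is 2 − 1 = 1 and tw(G) ≤ 1. Any graph with an edge has treewidth ≥ 1, and G has the edge 2–0. The upper and lower bounds meet at 1, so that is the treewidth.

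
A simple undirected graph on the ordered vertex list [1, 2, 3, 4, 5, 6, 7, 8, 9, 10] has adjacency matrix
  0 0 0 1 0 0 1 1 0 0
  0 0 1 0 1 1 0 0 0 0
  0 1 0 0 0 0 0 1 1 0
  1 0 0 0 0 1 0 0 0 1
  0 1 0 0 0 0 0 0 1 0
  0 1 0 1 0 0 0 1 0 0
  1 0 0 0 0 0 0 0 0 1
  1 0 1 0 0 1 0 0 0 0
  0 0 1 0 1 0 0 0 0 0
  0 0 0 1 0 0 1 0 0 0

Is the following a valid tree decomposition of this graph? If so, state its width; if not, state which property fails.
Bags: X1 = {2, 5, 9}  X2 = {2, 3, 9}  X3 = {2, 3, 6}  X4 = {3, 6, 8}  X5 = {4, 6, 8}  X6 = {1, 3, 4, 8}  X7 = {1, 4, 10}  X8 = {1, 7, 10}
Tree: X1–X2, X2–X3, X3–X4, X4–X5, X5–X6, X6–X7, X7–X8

A tree decomposition must satisfy three properties: every vertex lies in some bag; for every edge, both endpoints lie together in some bag; and for every vertex, the bags containing it form a connected subtree. Here bags containing vertex 3 are not connected in the tree, so the decomposition is invalid.

No — bags containing vertex 3 are not connected in the tree.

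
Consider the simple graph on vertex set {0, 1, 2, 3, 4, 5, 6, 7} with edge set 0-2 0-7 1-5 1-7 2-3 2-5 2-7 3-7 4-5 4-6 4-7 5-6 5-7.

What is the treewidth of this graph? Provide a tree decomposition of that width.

Every bag has size at most 3, so the width is 3 − 1 = 2 and tw(G) ≤ 2. For the lower bound, the 3 vertices {4, 5, 6} are pairwise adjacent, and any tree decomposition puts a clique entirely inside one bag — forcing width ≥ 2. Hence tw(G) = 2 exactly.

Treewidth 2.
One optimal decomposition is:
Bags: B1 = {2, 5, 7}  B2 = {4, 5, 7}  B3 = {1, 5, 7}  B4 = {0, 2, 7}  B5 = {4, 5, 6}  B6 = {2, 3, 7}
Tree: B1–B2, B2–B3, B1–B4, B2–B5, B1–B6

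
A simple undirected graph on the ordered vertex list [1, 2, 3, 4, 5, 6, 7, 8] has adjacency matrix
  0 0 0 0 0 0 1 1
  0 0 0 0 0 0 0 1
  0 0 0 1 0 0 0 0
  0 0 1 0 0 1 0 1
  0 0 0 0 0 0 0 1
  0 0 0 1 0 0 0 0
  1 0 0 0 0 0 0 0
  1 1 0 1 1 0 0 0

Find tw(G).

1

A width-1 tree decomposition is:
Bags: B1 = {1, 8}  B2 = {4, 8}  B3 = {2, 8}  B4 = {5, 8}  B5 = {4, 6}  B6 = {1, 7}  B7 = {3, 4}
Tree: B1–B2, B2–B3, B2–B4, B2–B5, B1–B6, B5–B7
Each bag holds 2 vertices, so the decomposition has width 1, which upper-bounds the treewidth. Any graph with an edge has treewidth ≥ 1, and G has the edge 1–8. Hence tw(G) = 1 exactly.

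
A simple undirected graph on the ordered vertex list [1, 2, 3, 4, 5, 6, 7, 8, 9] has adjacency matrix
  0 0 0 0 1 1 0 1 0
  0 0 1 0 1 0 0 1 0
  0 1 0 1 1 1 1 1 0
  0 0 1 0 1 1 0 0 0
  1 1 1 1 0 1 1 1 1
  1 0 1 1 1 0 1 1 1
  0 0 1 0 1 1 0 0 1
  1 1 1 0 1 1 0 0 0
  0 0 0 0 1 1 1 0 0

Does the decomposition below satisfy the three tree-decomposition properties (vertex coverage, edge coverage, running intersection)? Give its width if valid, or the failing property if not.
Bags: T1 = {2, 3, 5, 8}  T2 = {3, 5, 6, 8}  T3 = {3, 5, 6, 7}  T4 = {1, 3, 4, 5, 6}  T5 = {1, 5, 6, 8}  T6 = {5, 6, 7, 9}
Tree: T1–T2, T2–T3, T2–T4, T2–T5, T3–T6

No — bags containing vertex 1 are not connected in the tree.

A tree decomposition must satisfy three properties: every vertex lies in some bag; for every edge, both endpoints lie together in some bag; and for every vertex, the bags containing it form a connected subtree. Here bags containing vertex 1 are not connected in the tree, so the decomposition is invalid.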